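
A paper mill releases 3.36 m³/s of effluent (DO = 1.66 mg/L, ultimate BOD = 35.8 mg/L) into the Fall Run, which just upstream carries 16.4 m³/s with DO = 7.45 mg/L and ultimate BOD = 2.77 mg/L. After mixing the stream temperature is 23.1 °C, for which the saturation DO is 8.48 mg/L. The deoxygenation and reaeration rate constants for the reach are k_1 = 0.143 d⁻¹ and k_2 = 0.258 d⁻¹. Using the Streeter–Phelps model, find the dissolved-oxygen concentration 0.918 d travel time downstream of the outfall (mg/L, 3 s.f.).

DO ≈ 5.97 mg/L

Mixed DO = (16.4×7.45 + 3.36×1.66)/(16.4+3.36) = 127.8/19.76 = 6.465 mg/L.
Mixed L₀ = (16.4×2.77 + 3.36×35.8)/(19.76) = 165.7/19.76 = 8.386 mg/L.
Initial deficit D₀ = C_s − DO₀ = 8.48 − 6.465 = 2.015 mg/L.
D(0.918) = [0.143×8.386/(0.258−0.143)](e^(−0.143×0.918) − e^(−0.258×0.918)) + 2.015 e^(−0.258×0.918)
= 10.43 × (0.8770 − 0.7891) + 2.015 × 0.7891 = 2.506 mg/L.
DO = 8.48 − 2.506 = 5.974 mg/L.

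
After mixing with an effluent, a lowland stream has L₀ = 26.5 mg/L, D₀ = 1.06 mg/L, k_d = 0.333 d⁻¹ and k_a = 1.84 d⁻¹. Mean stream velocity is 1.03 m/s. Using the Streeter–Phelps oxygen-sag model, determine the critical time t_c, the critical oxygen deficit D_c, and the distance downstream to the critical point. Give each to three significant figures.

At the critical point dD/dt = 0, so k_d L₀ e^(−k_d t) = k_a D. Substituting D(t) from the Streeter–Phelps equation and solving for t gives
t_c = ln[(k_a/k_d)(1 − D₀(k_a−k_d)/(k_d L₀))] / (k_a−k_d).
Here k_a−k_d = 1.507 d⁻¹ and 1 − D₀(k_a−k_d)/(k_d L₀) = 1 − 1.06×1.507/(0.333×26.5) = 0.8190, so
t_c = ln(5.526 × 0.8190) / 1.507 = 1.510 / 1.507 = 1.002 d.
D_c = (k_d/k_a) L₀ e^(−k_d t_c) = (0.333/1.84) × 26.5 × e^(−0.333×1.002) = 0.1810 × 26.5 × 0.7163 = 3.436 mg/L.
x_c = v t_c = 1.03 m/s × 1.002 d × 86400 s/d = 89150 m ≈ 89.2 km.

t_c ≈ 1.00 d; D_c ≈ 3.44 mg/L; x_c ≈ 89.2 km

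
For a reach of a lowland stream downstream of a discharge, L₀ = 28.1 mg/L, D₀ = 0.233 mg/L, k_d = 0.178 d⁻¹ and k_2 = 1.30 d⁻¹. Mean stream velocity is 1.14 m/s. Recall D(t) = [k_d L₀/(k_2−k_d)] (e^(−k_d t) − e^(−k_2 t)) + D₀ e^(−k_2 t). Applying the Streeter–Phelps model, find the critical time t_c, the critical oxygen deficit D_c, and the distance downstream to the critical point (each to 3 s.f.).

t_c ≈ 1.72 d; D_c ≈ 2.83 mg/L; x_c ≈ 170 km

With k_2/k_d = 7.303 and 1 − D₀(k_2−k_d)/(k_d L₀) = 0.9477,
t_c = ln(7.303 × 0.9477) / (1.30 − 0.178) = ln(6.922) / 1.122 = 1.935/1.122 = 1.724 d.
D_c = (k_d/k_2) L₀ e^(−k_d t_c) = (0.178/1.30) × 28.1 × e^(−0.178×1.724) = 0.1369 × 28.1 × 0.7357 = 2.831 mg/L.
x_c = v t_c = 1.14 m/s × 1.724 d × 86400 s/d = 169800 m ≈ 170 km.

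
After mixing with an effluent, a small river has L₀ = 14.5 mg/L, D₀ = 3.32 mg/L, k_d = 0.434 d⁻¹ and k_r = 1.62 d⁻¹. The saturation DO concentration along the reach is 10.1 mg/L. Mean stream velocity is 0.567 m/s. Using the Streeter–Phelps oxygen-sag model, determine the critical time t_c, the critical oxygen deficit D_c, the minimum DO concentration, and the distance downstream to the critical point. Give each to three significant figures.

t_c = [1/(k_r−k_d)] ln[(k_r/k_d)(1 − D₀(k_r−k_d)/(k_d L₀))]
= [1/(1.62−0.434)] ln[(1.62/0.434)(1 − 3.32×1.186/(0.434×14.5))]
= (1/1.186) ln[3.733 × 0.3743] = 0.8432 × ln(1.397) = 0.8432 × 0.3344 = 0.2820 d.
L(t_c) = L₀ e^(−k_d t_c) = 14.5 × 0.8848 = 12.83 mg/L, and at the critical point k_r D_c = k_d L, so D_c = (0.434/1.62) × 12.83 = 3.437 mg/L.
Minimum DO = C_s − D_c = 10.1 − 3.437 = 6.663 mg/L.
x_c = v t_c = 0.567 m/s × 0.2820 d × 86400 s/d = 13810 m ≈ 13.8 km.

t_c ≈ 0.282 d; D_c ≈ 3.44 mg/L; min DO ≈ 6.66 mg/L; x_c ≈ 13.8 km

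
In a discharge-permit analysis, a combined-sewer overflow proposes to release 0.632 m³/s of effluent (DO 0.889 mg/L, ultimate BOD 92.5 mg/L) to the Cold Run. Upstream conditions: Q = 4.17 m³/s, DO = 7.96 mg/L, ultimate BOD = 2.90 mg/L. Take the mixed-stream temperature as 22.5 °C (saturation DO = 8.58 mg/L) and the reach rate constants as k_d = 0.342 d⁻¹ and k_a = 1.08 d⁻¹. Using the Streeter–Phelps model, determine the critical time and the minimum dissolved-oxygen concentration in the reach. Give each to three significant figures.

t_c ≈ 1.21 d; minimum DO ≈ 5.50 mg/L

Mixed DO = (4.17×7.96 + 0.632×0.889)/(4.17+0.632) = 33.76/4.802 = 7.029 mg/L.
Mixed L₀ = (4.17×2.90 + 0.632×92.5)/(4.802) = 70.55/4.802 = 14.69 mg/L.
Initial deficit D₀ = C_s − DO₀ = 8.58 − 7.029 = 1.551 mg/L.
t_c = (1/0.7380) ln[(1.08/0.342)(1 − 1.551×0.7380/(0.342×14.69))] = 1.355 × ln(2.439) = 1.208 d.
D_c = (0.342/1.08) × 14.69 × e^(−0.342×1.208) = 0.3167 × 14.69 × 0.6616 = 3.078 mg/L.
Minimum DO = 8.58 − 3.078 = 5.502 mg/L.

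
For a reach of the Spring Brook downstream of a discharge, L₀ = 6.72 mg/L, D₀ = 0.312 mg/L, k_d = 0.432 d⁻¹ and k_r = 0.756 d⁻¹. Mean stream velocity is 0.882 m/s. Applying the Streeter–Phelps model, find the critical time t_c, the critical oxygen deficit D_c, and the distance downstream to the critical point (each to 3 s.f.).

t_c ≈ 1.62 d; D_c ≈ 1.91 mg/L; x_c ≈ 123 km

t_c = [1/(k_r−k_d)] ln[(k_r/k_d)(1 − D₀(k_r−k_d)/(k_d L₀))]
= [1/(0.756−0.432)] ln[(0.756/0.432)(1 − 0.312×0.3240/(0.432×6.72))]
= (1/0.3240) ln[1.750 × 0.9652] = 3.086 × ln(1.689) = 3.086 × 0.5242 = 1.618 d.
D_c = (k_d/k_r) L₀ e^(−k_d t_c) = (0.432/0.756) × 6.72 × e^(−0.432×1.618) = 0.5714 × 6.72 × 0.4971 = 1.909 mg/L.
x_c = v t_c = 0.882 m/s × 1.618 d × 86400 s/d = 123300 m ≈ 123 km.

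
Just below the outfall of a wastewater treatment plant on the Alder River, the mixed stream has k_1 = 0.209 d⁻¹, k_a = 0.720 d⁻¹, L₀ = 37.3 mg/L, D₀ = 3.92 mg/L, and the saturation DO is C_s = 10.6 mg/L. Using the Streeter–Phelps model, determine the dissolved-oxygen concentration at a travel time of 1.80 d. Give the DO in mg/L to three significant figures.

k_1 L₀/(k_a−k_1) = 0.209×37.3/(0.720−0.209) = 7.796/0.5110 = 15.26 mg/L.
e^(−k_1 t) = e^(−0.209×1.800) = 0.6865; e^(−k_a t) = e^(−0.720×1.800) = 0.2736.
D = 15.26 × (0.6865 − 0.2736) + 3.92 × 0.2736 = 6.298 + 1.073 = 7.371 mg/L.
DO = C_s − D = 10.6 − 7.371 = 3.229 mg/L.

DO ≈ 3.23 mg/L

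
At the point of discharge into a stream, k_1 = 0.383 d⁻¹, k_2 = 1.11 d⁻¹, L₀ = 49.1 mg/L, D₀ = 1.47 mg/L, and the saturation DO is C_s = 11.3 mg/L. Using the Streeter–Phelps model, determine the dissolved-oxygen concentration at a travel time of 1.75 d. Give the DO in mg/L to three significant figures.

k_1 L₀/(k_2−k_1) = 0.383×49.1/(1.11−0.383) = 18.81/0.7270 = 25.87 mg/L.
e^(−k_1 t) = e^(−0.383×1.750) = 0.5116; e^(−k_2 t) = e^(−1.11×1.750) = 0.1433.
D = 25.87 × (0.5116 − 0.1433) + 1.47 × 0.1433 = 9.525 + 0.2107 = 9.736 mg/L.
DO = C_s − D = 11.3 − 9.736 = 1.564 mg/L.

DO ≈ 1.56 mg/L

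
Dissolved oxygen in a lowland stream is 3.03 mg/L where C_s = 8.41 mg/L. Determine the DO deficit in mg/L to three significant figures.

D ≈ 5.38 mg/L

D = C_s − C = 8.41 − 3.03 = 5.38 mg/L.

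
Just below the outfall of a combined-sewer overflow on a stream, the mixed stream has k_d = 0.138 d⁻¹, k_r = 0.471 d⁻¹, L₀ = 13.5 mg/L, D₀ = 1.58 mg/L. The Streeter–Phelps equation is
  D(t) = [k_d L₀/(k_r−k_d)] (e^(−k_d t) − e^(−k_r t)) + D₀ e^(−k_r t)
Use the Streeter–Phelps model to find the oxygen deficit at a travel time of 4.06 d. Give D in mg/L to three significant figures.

D ≈ 2.60 mg/L

k_d L₀/(k_r−k_d) = 0.138×13.5/(0.471−0.138) = 1.863/0.3330 = 5.595 mg/L.
e^(−k_d t) = e^(−0.138×4.060) = 0.5710; e^(−k_r t) = e^(−0.471×4.060) = 0.1477.
D = 5.595 × (0.5710 − 0.1477) + 1.58 × 0.1477 = 2.368 + 0.2334 = 2.602 mg/L.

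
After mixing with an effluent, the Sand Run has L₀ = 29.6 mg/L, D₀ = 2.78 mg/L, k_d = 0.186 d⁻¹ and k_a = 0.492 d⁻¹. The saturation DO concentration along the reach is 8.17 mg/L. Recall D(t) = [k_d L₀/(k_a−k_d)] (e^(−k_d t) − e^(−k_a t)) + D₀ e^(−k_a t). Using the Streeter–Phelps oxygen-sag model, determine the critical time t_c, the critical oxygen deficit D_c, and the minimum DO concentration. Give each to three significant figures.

t_c ≈ 2.63 d; D_c ≈ 6.86 mg/L; min DO ≈ 1.31 mg/L

At the critical point dD/dt = 0, so k_d L₀ e^(−k_d t) = k_a D. Substituting D(t) from the Streeter–Phelps equation and solving for t gives
t_c = ln[(k_a/k_d)(1 − D₀(k_a−k_d)/(k_d L₀))] / (k_a−k_d).
Here k_a−k_d = 0.3060 d⁻¹ and 1 − D₀(k_a−k_d)/(k_d L₀) = 1 − 2.78×0.3060/(0.186×29.6) = 0.8455, so
t_c = ln(2.645 × 0.8455) / 0.3060 = 0.8049 / 0.3060 = 2.630 d.
L(t_c) = L₀ e^(−k_d t_c) = 29.6 × 0.6131 = 18.15 mg/L, and at the critical point k_a D_c = k_d L, so D_c = (0.186/0.492) × 18.15 = 6.861 mg/L.
Minimum DO = C_s − D_c = 8.17 − 6.861 = 1.309 mg/L.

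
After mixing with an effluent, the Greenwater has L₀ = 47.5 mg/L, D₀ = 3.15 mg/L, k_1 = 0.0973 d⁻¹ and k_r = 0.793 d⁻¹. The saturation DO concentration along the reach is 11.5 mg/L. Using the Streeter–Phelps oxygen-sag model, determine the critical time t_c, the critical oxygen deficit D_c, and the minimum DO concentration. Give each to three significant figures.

t_c = [1/(k_r−k_1)] ln[(k_r/k_1)(1 − D₀(k_r−k_1)/(k_1 L₀))]
= [1/(0.793−0.0973)] ln[(0.793/0.0973)(1 − 3.15×0.6957/(0.0973×47.5))]
= (1/0.6957) ln[8.150 × 0.5258] = 1.437 × ln(4.286) = 1.437 × 1.455 = 2.092 d.
D_c = (k_1/k_r) L₀ e^(−k_1 t_c) = (0.0973/0.793) × 47.5 × e^(−0.0973×2.092) = 0.1227 × 47.5 × 0.8158 = 4.755 mg/L.
Minimum DO = C_s − D_c = 11.5 − 4.755 = 6.745 mg/L.

t_c ≈ 2.09 d; D_c ≈ 4.75 mg/L; min DO ≈ 6.75 mg/L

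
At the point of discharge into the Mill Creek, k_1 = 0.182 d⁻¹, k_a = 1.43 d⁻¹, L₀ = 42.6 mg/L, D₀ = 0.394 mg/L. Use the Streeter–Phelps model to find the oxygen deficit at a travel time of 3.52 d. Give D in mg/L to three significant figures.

D ≈ 3.24 mg/L

k_1 L₀/(k_a−k_1) = 0.182×42.6/(1.43−0.182) = 7.753/1.248 = 6.212 mg/L.
e^(−k_1 t) = e^(−0.182×3.520) = 0.5270; e^(−k_a t) = e^(−1.43×3.520) = 0.006515.
D = 6.212 × (0.5270 − 0.006515) + 0.394 × 0.006515 = 3.233 + 0.002567 = 3.236 mg/L.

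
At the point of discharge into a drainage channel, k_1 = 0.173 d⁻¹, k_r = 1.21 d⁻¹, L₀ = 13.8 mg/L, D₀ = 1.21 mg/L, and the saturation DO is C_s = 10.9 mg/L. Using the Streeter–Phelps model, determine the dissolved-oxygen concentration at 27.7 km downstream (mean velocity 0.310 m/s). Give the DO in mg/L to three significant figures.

DO ≈ 9.29 mg/L

Travel time t = x/v = 27.7 km / (0.310 m/s) = 27700 m / 0.310 m/s = 89350 s = 1.034 d.
k_1 L₀/(k_r−k_1) = 0.173×13.8/(1.21−0.173) = 2.387/1.037 = 2.302 mg/L.
e^(−k_1 t) = e^(−0.173×1.034) = 0.8362; e^(−k_r t) = e^(−1.21×1.034) = 0.2861.
D = 2.302 × (0.8362 − 0.2861) + 1.21 × 0.2861 = 1.266 + 0.3462 = 1.613 mg/L.
DO = C_s − D = 10.9 − 1.613 = 9.287 mg/L.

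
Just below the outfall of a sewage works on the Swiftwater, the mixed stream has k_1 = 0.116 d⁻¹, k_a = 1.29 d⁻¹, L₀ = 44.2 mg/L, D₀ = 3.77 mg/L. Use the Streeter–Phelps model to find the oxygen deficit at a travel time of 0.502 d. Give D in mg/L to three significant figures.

D ≈ 3.81 mg/L

k_1 L₀/(k_a−k_1) = 0.116×44.2/(1.29−0.116) = 5.127/1.174 = 4.367 mg/L.
e^(−k_1 t) = e^(−0.116×0.5020) = 0.9434; e^(−k_a t) = e^(−1.29×0.5020) = 0.5233.
D = 4.367 × (0.9434 − 0.5233) + 3.77 × 0.5233 = 1.835 + 1.973 = 3.808 mg/L.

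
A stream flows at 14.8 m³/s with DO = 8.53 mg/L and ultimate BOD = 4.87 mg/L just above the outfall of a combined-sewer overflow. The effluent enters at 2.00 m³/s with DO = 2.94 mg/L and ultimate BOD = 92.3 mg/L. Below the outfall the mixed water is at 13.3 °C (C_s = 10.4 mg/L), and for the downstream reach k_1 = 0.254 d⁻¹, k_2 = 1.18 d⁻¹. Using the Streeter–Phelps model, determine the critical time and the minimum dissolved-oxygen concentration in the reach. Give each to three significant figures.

t_c ≈ 0.656 d; minimum DO ≈ 7.62 mg/L

Mixed DO = (14.8×8.53 + 2.00×2.94)/(14.8+2.00) = 132.1/16.80 = 7.865 mg/L.
Mixed L₀ = (14.8×4.87 + 2.00×92.3)/(16.80) = 256.7/16.80 = 15.28 mg/L.
Initial deficit D₀ = C_s − DO₀ = 10.4 − 7.865 = 2.535 mg/L.
t_c = (1/0.9260) ln[(1.18/0.254)(1 − 2.535×0.9260/(0.254×15.28))] = 1.080 × ln(1.835) = 0.6556 d.
D_c = (0.254/1.18) × 15.28 × e^(−0.254×0.6556) = 0.2153 × 15.28 × 0.8466 = 2.784 mg/L.
Minimum DO = 10.4 − 2.784 = 7.616 mg/L.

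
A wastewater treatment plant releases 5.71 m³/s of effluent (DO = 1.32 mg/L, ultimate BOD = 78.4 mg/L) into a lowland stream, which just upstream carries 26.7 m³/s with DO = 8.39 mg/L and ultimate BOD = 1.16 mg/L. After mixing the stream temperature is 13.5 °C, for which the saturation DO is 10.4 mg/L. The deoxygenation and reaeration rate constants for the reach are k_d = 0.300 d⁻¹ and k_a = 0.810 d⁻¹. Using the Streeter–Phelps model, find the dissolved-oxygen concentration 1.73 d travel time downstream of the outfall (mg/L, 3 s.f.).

DO ≈ 6.57 mg/L

Mixed DO = (26.7×8.39 + 5.71×1.32)/(26.7+5.71) = 231.6/32.41 = 7.144 mg/L.
Mixed L₀ = (26.7×1.16 + 5.71×78.4)/(32.41) = 478.6/32.41 = 14.77 mg/L.
Initial deficit D₀ = C_s − DO₀ = 10.4 − 7.144 = 3.256 mg/L.
D(1.73) = [0.300×14.77/(0.810−0.300)](e^(−0.300×1.73) − e^(−0.810×1.73)) + 3.256 e^(−0.810×1.73)
= 8.687 × (0.5951 − 0.2463) + 3.256 × 0.2463 = 3.832 mg/L.
DO = 10.4 − 3.832 = 6.568 mg/L.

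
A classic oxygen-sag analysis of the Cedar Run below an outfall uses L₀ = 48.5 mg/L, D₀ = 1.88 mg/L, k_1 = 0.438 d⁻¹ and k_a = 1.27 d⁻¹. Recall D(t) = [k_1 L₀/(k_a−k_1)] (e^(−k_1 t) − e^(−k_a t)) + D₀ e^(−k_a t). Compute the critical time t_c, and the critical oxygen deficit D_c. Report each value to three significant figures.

t_c ≈ 1.19 d; D_c ≈ 9.94 mg/L

At the critical point dD/dt = 0, so k_1 L₀ e^(−k_1 t) = k_a D. Substituting D(t) from the Streeter–Phelps equation and solving for t gives
t_c = ln[(k_a/k_1)(1 − D₀(k_a−k_1)/(k_1 L₀))] / (k_a−k_1).
Here k_a−k_1 = 0.8320 d⁻¹ and 1 − D₀(k_a−k_1)/(k_1 L₀) = 1 − 1.88×0.8320/(0.438×48.5) = 0.9264, so
t_c = ln(2.900 × 0.9264) / 0.8320 = 0.9881 / 0.8320 = 1.188 d.
L(t_c) = L₀ e^(−k_1 t_c) = 48.5 × 0.5944 = 28.83 mg/L, and at the critical point k_a D_c = k_1 L, so D_c = (0.438/1.27) × 28.83 = 9.943 mg/L.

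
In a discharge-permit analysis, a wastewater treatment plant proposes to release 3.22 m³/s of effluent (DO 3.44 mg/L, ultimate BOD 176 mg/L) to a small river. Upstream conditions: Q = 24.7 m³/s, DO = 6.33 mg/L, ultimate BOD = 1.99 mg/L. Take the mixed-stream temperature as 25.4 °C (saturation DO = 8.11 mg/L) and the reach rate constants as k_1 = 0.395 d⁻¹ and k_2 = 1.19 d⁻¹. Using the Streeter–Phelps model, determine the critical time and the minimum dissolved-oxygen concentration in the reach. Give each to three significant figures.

Mixed DO = (24.7×6.33 + 3.22×3.44)/(24.7+3.22) = 167.4/27.92 = 5.997 mg/L.
Mixed L₀ = (24.7×1.99 + 3.22×176)/(27.92) = 615.9/27.92 = 22.06 mg/L.
Initial deficit D₀ = C_s − DO₀ = 8.11 − 5.997 = 2.113 mg/L.
t_c = (1/0.7950) ln[(1.19/0.395)(1 − 2.113×0.7950/(0.395×22.06))] = 1.258 × ln(2.432) = 1.118 d.
D_c = (0.395/1.19) × 22.06 × e^(−0.395×1.118) = 0.3319 × 22.06 × 0.6431 = 4.708 mg/L.
Minimum DO = 8.11 − 4.708 = 3.402 mg/L.

t_c ≈ 1.12 d; minimum DO ≈ 3.40 mg/L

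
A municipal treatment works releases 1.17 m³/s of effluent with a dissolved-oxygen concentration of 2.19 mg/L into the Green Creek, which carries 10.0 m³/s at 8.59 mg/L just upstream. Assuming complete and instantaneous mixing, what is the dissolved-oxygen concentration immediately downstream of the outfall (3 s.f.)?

7.92 mg/L

Flow-weighted mixing: C = (Q_r C_r + Q_w C_w)/(Q_r + Q_w)
= (10.0×8.59 + 1.17×2.19)/(10.0 + 1.17) = 88.46/11.17 = 7.920 mg/L.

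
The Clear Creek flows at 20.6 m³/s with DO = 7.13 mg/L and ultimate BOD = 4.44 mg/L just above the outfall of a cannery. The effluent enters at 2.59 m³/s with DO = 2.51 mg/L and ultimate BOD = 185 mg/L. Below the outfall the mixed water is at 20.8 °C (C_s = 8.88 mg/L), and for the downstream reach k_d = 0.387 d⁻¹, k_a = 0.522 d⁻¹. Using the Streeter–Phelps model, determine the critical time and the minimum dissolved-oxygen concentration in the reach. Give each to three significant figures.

t_c ≈ 1.97 d; minimum DO ≈ 0.385 mg/L

Mixed DO = (20.6×7.13 + 2.59×2.51)/(20.6+2.59) = 153.4/23.19 = 6.614 mg/L.
Mixed L₀ = (20.6×4.44 + 2.59×185)/(23.19) = 570.6/23.19 = 24.61 mg/L.
Initial deficit D₀ = C_s − DO₀ = 8.88 − 6.614 = 2.266 mg/L.
t_c = (1/0.1350) ln[(0.522/0.387)(1 − 2.266×0.1350/(0.387×24.61))] = 7.407 × ln(1.306) = 1.975 d.
D_c = (0.387/0.522) × 24.61 × e^(−0.387×1.975) = 0.7414 × 24.61 × 0.4657 = 8.495 mg/L.
Minimum DO = 8.88 − 8.495 = 0.3846 mg/L.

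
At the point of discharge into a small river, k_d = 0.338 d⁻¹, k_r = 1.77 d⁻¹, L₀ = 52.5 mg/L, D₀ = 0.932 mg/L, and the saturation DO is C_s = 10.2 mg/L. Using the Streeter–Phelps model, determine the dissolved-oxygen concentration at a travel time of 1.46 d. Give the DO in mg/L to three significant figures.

DO ≈ 3.50 mg/L

k_d L₀/(k_r−k_d) = 0.338×52.5/(1.77−0.338) = 17.75/1.432 = 12.39 mg/L.
e^(−k_d t) = e^(−0.338×1.460) = 0.6105; e^(−k_r t) = e^(−1.77×1.460) = 0.07546.
D = 12.39 × (0.6105 − 0.07546) + 0.932 × 0.07546 = 6.630 + 0.07033 = 6.700 mg/L.
DO = C_s − D = 10.2 − 6.700 = 3.500 mg/L.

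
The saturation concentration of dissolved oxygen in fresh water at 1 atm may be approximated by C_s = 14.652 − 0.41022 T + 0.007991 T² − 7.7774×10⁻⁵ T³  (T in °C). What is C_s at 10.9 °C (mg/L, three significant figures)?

C_s = 14.652 − 0.41022×10.9 + 0.007991×10.9² − 7.7774×10⁻⁵×10.9³ = 11.03 mg/L.

C_s ≈ 11.0 mg/L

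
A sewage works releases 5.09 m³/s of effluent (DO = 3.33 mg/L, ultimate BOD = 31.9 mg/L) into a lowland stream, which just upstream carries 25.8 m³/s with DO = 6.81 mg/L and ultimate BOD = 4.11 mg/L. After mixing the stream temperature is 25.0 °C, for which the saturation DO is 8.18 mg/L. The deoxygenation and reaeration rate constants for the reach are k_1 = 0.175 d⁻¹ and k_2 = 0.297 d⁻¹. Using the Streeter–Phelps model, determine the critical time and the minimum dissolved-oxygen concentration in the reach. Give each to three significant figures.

t_c ≈ 2.95 d; minimum DO ≈ 5.12 mg/L

Mixed DO = (25.8×6.81 + 5.09×3.33)/(25.8+5.09) = 192.6/30.89 = 6.237 mg/L.
Mixed L₀ = (25.8×4.11 + 5.09×31.9)/(30.89) = 268.4/30.89 = 8.689 mg/L.
Initial deficit D₀ = C_s − DO₀ = 8.18 − 6.237 = 1.943 mg/L.
t_c = (1/0.1220) ln[(0.297/0.175)(1 − 1.943×0.1220/(0.175×8.689))] = 8.197 × ln(1.433) = 2.946 d.
D_c = (0.175/0.297) × 8.689 × e^(−0.175×2.946) = 0.5892 × 8.689 × 0.5972 = 3.057 mg/L.
Minimum DO = 8.18 − 3.057 = 5.123 mg/L.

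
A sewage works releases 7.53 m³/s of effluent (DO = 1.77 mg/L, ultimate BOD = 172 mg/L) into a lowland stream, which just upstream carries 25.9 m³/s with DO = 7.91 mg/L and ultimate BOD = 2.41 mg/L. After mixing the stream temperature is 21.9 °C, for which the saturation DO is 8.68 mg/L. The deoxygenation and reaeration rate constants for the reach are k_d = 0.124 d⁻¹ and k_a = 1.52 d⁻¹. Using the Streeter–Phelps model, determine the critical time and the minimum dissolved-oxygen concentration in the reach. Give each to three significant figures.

t_c ≈ 1.14 d; minimum DO ≈ 5.81 mg/L

Mixed DO = (25.9×7.91 + 7.53×1.77)/(25.9+7.53) = 218.2/33.43 = 6.527 mg/L.
Mixed L₀ = (25.9×2.41 + 7.53×172)/(33.43) = 1358/33.43 = 40.61 mg/L.
Initial deficit D₀ = C_s − DO₀ = 8.68 − 6.527 = 2.153 mg/L.
t_c = (1/1.396) ln[(1.52/0.124)(1 − 2.153×1.396/(0.124×40.61))] = 0.7163 × ln(4.942) = 1.144 d.
D_c = (0.124/1.52) × 40.61 × e^(−0.124×1.144) = 0.08158 × 40.61 × 0.8677 = 2.875 mg/L.
Minimum DO = 8.68 − 2.875 = 5.805 mg/L.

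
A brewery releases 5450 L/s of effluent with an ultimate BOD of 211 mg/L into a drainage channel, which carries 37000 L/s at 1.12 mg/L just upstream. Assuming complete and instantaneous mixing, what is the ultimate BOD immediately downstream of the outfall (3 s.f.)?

Flow-weighted mixing: C = (Q_r C_r + Q_w C_w)/(Q_r + Q_w)
= (37000×1.12 + 5450×211)/(37000 + 5450) = 1.191×10^6/42450 = 28.07 mg/L.

28.1 mg/L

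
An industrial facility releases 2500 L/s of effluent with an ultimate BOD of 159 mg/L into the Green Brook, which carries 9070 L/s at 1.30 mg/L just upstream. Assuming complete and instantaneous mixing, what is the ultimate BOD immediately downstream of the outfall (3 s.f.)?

Flow-weighted mixing: C = (Q_r C_r + Q_w C_w)/(Q_r + Q_w)
= (9070×1.30 + 2500×159)/(9070 + 2500) = 409300/11570 = 35.38 mg/L.

35.4 mg/L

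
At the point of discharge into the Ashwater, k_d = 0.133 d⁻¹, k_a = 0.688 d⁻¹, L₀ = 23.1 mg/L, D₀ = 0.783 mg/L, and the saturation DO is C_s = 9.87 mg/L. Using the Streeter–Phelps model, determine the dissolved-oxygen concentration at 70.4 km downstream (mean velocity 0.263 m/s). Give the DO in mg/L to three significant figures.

DO ≈ 6.77 mg/L

Travel time t = x/v = 70.4 km / (0.263 m/s) = 70400 m / 0.263 m/s = 267700 s = 3.098 d.
k_d L₀/(k_a−k_d) = 0.133×23.1/(0.688−0.133) = 3.072/0.5550 = 5.536 mg/L.
e^(−k_d t) = e^(−0.133×3.098) = 0.6623; e^(−k_a t) = e^(−0.688×3.098) = 0.1187.
D = 5.536 × (0.6623 − 0.1187) + 0.783 × 0.1187 = 3.009 + 0.09291 = 3.102 mg/L.
DO = C_s − D = 9.87 − 3.102 = 6.768 mg/L.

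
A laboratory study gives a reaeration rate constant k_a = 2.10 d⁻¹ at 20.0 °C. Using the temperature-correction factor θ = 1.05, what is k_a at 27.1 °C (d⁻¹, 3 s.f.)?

k_a(T₂) = k_a(T₁) · θ^(T₂−T₁) = 2.10 × 1.05^(27.1−20.0)
= 2.10 × 1.05^7.10 = 2.10 × 1.414 = 2.969 d⁻¹.

k_a ≈ 2.97 d⁻¹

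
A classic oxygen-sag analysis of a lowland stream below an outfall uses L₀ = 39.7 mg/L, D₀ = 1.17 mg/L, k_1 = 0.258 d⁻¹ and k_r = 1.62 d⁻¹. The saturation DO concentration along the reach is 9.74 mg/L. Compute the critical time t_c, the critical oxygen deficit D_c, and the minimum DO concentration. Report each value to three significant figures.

t_c ≈ 1.22 d; D_c ≈ 4.61 mg/L; min DO ≈ 5.13 mg/L

At the critical point dD/dt = 0, so k_1 L₀ e^(−k_1 t) = k_r D. Substituting D(t) from the Streeter–Phelps equation and solving for t gives
t_c = ln[(k_r/k_1)(1 − D₀(k_r−k_1)/(k_1 L₀))] / (k_r−k_1).
Here k_r−k_1 = 1.362 d⁻¹ and 1 − D₀(k_r−k_1)/(k_1 L₀) = 1 − 1.17×1.362/(0.258×39.7) = 0.8444, so
t_c = ln(6.279 × 0.8444) / 1.362 = 1.668 / 1.362 = 1.225 d.
D_c = (k_1/k_r) L₀ e^(−k_1 t_c) = (0.258/1.62) × 39.7 × e^(−0.258×1.225) = 0.1593 × 39.7 × 0.7291 = 4.610 mg/L.
Minimum DO = C_s − D_c = 9.74 − 4.610 = 5.130 mg/L.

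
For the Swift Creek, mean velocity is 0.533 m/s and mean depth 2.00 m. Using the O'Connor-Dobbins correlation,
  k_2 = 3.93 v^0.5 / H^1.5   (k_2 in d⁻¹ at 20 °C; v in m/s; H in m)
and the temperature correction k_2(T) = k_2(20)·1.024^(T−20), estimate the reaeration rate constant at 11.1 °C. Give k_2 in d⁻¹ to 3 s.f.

k_2 ≈ 0.821 d⁻¹

k_2(20) = 3.93 × 0.533^0.5 / 2.00^1.5 = 3.93 × 0.7301 / 2.828 = 1.014 d⁻¹.
k_2(11.1) = 1.014 × 1.024^(11.1−20) = 1.014 × 0.8097 = 0.8214 d⁻¹.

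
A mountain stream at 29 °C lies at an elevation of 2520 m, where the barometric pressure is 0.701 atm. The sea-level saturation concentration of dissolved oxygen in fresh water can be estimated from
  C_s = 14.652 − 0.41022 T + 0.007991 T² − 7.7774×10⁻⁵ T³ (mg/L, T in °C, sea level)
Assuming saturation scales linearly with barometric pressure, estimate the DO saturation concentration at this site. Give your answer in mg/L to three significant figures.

C_s ≈ 5.31 mg/L

At sea level: C_s = 14.652 − 0.41022×29 + 0.007991×29² − 7.7774×10⁻⁵×29³ = 7.579 mg/L.
Pressure correction: C_s' = 7.579 × 0.701 = 5.313 mg/L.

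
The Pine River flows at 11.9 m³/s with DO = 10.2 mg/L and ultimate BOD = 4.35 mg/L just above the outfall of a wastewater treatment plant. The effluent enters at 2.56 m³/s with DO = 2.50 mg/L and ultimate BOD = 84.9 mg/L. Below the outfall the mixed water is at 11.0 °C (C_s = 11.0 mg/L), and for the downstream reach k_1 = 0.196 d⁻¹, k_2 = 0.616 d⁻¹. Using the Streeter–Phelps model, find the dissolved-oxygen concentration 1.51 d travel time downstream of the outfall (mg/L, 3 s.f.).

DO ≈ 7.11 mg/L

Mixed DO = (11.9×10.2 + 2.56×2.50)/(11.9+2.56) = 127.8/14.46 = 8.837 mg/L.
Mixed L₀ = (11.9×4.35 + 2.56×84.9)/(14.46) = 269.1/14.46 = 18.61 mg/L.
Initial deficit D₀ = C_s − DO₀ = 11.0 − 8.837 = 2.163 mg/L.
D(1.51) = [0.196×18.61/(0.616−0.196)](e^(−0.196×1.51) − e^(−0.616×1.51)) + 2.163 e^(−0.616×1.51)
= 8.685 × (0.7438 − 0.3945) + 2.163 × 0.3945 = 3.887 mg/L.
DO = 11.0 − 3.887 = 7.113 mg/L.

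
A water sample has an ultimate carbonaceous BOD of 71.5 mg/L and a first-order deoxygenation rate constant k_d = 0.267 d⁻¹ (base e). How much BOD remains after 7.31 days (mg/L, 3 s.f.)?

L_t = L₀ e^(−k_d t) = 71.5 × e^(−0.267×7.31) = 71.5 × 0.1420 = 10.15 mg/L.

L ≈ 10.2 mg/L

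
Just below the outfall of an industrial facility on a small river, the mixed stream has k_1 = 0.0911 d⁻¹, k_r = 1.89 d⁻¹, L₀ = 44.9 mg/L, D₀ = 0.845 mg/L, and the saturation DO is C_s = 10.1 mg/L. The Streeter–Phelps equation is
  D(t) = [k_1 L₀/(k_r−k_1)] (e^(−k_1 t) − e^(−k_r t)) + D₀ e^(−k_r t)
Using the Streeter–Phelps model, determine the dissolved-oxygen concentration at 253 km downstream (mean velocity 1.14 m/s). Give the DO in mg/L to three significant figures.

DO ≈ 8.31 mg/L

Travel time t = x/v = 253 km / (1.14 m/s) = 253000 m / 1.14 m/s = 221900 s = 2.569 d.
k_1 L₀/(k_r−k_1) = 0.0911×44.9/(1.89−0.0911) = 4.090/1.799 = 2.274 mg/L.
e^(−k_1 t) = e^(−0.0911×2.569) = 0.7914; e^(−k_r t) = e^(−1.89×2.569) = 0.007792.
D = 2.274 × (0.7914 − 0.007792) + 0.845 × 0.007792 = 1.782 + 0.006584 = 1.788 mg/L.
DO = C_s − D = 10.1 − 1.788 = 8.312 mg/L.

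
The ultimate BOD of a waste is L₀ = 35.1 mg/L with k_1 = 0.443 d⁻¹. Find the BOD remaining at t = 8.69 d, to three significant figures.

L_t = L₀ e^(−k_1 t) = 35.1 × e^(−0.443×8.69) = 35.1 × 0.02129 = 0.7472 mg/L.

L ≈ 0.747 mg/L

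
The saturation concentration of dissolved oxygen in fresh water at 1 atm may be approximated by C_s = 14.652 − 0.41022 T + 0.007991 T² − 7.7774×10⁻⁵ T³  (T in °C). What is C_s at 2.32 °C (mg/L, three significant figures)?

C_s ≈ 13.7 mg/L

C_s = 14.652 − 0.41022×2.32 + 0.007991×2.32² − 7.7774×10⁻⁵×2.32³ = 13.74 mg/L.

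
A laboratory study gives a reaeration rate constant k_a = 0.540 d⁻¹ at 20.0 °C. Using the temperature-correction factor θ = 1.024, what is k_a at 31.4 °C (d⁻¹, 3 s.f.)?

k_a ≈ 0.708 d⁻¹

k_a(T₂) = k_a(T₁) · θ^(T₂−T₁) = 0.540 × 1.024^(31.4−20.0)
= 0.540 × 1.024^11.4 = 0.540 × 1.310 = 0.7076 d⁻¹.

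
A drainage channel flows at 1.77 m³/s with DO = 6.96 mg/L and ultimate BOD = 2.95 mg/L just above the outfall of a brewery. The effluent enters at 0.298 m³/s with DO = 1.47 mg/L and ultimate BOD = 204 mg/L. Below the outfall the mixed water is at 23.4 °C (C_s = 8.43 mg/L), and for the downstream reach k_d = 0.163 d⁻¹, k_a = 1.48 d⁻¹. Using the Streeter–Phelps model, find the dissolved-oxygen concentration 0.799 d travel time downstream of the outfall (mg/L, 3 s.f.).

DO ≈ 5.48 mg/L

Mixed DO = (1.77×6.96 + 0.298×1.47)/(1.77+0.298) = 12.76/2.068 = 6.169 mg/L.
Mixed L₀ = (1.77×2.95 + 0.298×204)/(2.068) = 66.01/2.068 = 31.92 mg/L.
Initial deficit D₀ = C_s − DO₀ = 8.43 − 6.169 = 2.261 mg/L.
D(0.799) = [0.163×31.92/(1.48−0.163)](e^(−0.163×0.799) − e^(−1.48×0.799)) + 2.261 e^(−1.48×0.799)
= 3.951 × (0.8779 − 0.3065) + 2.261 × 0.3065 = 2.950 mg/L.
DO = 8.43 − 2.950 = 5.480 mg/L.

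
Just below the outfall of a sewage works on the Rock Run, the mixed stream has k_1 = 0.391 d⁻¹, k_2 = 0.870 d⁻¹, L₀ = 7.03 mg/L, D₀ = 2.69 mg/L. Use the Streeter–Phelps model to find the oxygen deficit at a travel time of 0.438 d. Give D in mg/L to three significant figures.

k_1 L₀/(k_2−k_1) = 0.391×7.03/(0.870−0.391) = 2.749/0.4790 = 5.738 mg/L.
e^(−k_1 t) = e^(−0.391×0.4380) = 0.8426; e^(−k_2 t) = e^(−0.870×0.4380) = 0.6831.
D = 5.738 × (0.8426 − 0.6831) + 2.69 × 0.6831 = 0.9151 + 1.838 = 2.753 mg/L.

D ≈ 2.75 mg/L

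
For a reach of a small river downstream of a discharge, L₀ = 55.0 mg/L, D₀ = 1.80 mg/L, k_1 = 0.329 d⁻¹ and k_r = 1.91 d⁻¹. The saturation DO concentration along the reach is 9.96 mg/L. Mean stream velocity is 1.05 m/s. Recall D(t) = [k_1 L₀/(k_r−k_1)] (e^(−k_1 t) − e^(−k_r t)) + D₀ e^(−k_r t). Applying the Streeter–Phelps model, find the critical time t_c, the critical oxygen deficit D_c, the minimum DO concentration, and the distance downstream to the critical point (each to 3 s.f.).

t_c ≈ 1.00 d; D_c ≈ 6.81 mg/L; min DO ≈ 3.15 mg/L; x_c ≈ 91.1 km

At the critical point dD/dt = 0, so k_1 L₀ e^(−k_1 t) = k_r D. Substituting D(t) from the Streeter–Phelps equation and solving for t gives
t_c = ln[(k_r/k_1)(1 − D₀(k_r−k_1)/(k_1 L₀))] / (k_r−k_1).
Here k_r−k_1 = 1.581 d⁻¹ and 1 − D₀(k_r−k_1)/(k_1 L₀) = 1 − 1.80×1.581/(0.329×55.0) = 0.8427, so
t_c = ln(5.805 × 0.8427) / 1.581 = 1.588 / 1.581 = 1.004 d.
L(t_c) = L₀ e^(−k_1 t_c) = 55.0 × 0.7186 = 39.53 mg/L, and at the critical point k_r D_c = k_1 L, so D_c = (0.329/1.91) × 39.53 = 6.808 mg/L.
Minimum DO = C_s − D_c = 9.96 − 6.808 = 3.152 mg/L.
x_c = v t_c = 1.05 m/s × 1.004 d × 86400 s/d = 91100 m ≈ 91.1 km.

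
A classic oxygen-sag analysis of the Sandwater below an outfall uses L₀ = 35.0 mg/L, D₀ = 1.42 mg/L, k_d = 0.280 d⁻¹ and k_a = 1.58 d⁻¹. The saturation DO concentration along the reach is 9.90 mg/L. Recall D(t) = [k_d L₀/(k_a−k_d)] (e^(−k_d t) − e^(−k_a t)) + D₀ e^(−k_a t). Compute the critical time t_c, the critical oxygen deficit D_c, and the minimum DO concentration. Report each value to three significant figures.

t_c ≈ 1.17 d; D_c ≈ 4.47 mg/L; min DO ≈ 5.43 mg/L

t_c = [1/(k_a−k_d)] ln[(k_a/k_d)(1 − D₀(k_a−k_d)/(k_d L₀))]
= [1/(1.58−0.280)] ln[(1.58/0.280)(1 − 1.42×1.300/(0.280×35.0))]
= (1/1.300) ln[5.643 × 0.8116] = 0.7692 × ln(4.580) = 0.7692 × 1.522 = 1.171 d.
D_c = (k_d/k_a) L₀ e^(−k_d t_c) = (0.280/1.58) × 35.0 × e^(−0.280×1.171) = 0.1772 × 35.0 × 0.7205 = 4.469 mg/L.
Minimum DO = C_s − D_c = 9.90 − 4.469 = 5.431 mg/L.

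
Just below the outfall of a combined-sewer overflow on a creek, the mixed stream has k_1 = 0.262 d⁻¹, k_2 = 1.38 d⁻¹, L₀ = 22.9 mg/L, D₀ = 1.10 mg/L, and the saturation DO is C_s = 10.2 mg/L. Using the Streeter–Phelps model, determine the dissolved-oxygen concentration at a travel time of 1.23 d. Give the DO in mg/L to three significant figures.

DO ≈ 7.09 mg/L

k_1 L₀/(k_2−k_1) = 0.262×22.9/(1.38−0.262) = 6.000/1.118 = 5.367 mg/L.
e^(−k_1 t) = e^(−0.262×1.230) = 0.7245; e^(−k_2 t) = e^(−1.38×1.230) = 0.1832.
D = 5.367 × (0.7245 − 0.1832) + 1.10 × 0.1832 = 2.905 + 0.2015 = 3.107 mg/L.
DO = C_s − D = 10.2 − 3.107 = 7.093 mg/L.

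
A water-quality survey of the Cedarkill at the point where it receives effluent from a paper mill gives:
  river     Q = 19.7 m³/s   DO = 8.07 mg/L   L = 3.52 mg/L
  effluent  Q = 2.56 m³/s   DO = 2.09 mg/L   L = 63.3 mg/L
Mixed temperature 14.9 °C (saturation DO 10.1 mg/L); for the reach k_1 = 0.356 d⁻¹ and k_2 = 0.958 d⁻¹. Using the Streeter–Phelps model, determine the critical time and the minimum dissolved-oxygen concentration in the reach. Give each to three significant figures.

Mixed DO = (19.7×8.07 + 2.56×2.09)/(19.7+2.56) = 164.3/22.26 = 7.382 mg/L.
Mixed L₀ = (19.7×3.52 + 2.56×63.3)/(22.26) = 231.4/22.26 = 10.39 mg/L.
Initial deficit D₀ = C_s − DO₀ = 10.1 − 7.382 = 2.718 mg/L.
t_c = (1/0.6020) ln[(0.958/0.356)(1 − 2.718×0.6020/(0.356×10.39))] = 1.661 × ln(1.501) = 0.6750 d.
D_c = (0.356/0.958) × 10.39 × e^(−0.356×0.6750) = 0.3716 × 10.39 × 0.7864 = 3.038 mg/L.
Minimum DO = 10.1 − 3.038 = 7.062 mg/L.

t_c ≈ 0.675 d; minimum DO ≈ 7.06 mg/L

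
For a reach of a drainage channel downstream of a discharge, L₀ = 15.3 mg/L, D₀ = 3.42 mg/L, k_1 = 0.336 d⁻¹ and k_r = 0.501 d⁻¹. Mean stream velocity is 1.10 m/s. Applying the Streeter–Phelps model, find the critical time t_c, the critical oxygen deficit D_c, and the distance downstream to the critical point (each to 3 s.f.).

t_c = [1/(k_r−k_1)] ln[(k_r/k_1)(1 − D₀(k_r−k_1)/(k_1 L₀))]
= [1/(0.501−0.336)] ln[(0.501/0.336)(1 − 3.42×0.1650/(0.336×15.3))]
= (1/0.1650) ln[1.491 × 0.8902] = 6.061 × ln(1.327) = 6.061 × 0.2832 = 1.716 d.
D_c = (k_1/k_r) L₀ e^(−k_1 t_c) = (0.336/0.501) × 15.3 × e^(−0.336×1.716) = 0.6707 × 15.3 × 0.5617 = 5.764 mg/L.
x_c = v t_c = 1.10 m/s × 1.716 d × 86400 s/d = 163100 m ≈ 163 km.

t_c ≈ 1.72 d; D_c ≈ 5.76 mg/L; x_c ≈ 163 km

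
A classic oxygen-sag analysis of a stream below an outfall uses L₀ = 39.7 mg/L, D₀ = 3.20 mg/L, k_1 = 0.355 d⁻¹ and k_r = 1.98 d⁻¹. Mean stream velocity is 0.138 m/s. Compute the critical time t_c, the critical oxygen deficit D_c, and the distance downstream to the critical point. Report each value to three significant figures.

t_c ≈ 0.774 d; D_c ≈ 5.41 mg/L; x_c ≈ 9.23 km

At the critical point dD/dt = 0, so k_1 L₀ e^(−k_1 t) = k_r D. Substituting D(t) from the Streeter–Phelps equation and solving for t gives
t_c = ln[(k_r/k_1)(1 − D₀(k_r−k_1)/(k_1 L₀))] / (k_r−k_1).
Here k_r−k_1 = 1.625 d⁻¹ and 1 − D₀(k_r−k_1)/(k_1 L₀) = 1 − 3.20×1.625/(0.355×39.7) = 0.6310, so
t_c = ln(5.577 × 0.6310) / 1.625 = 1.258 / 1.625 = 0.7744 d.
D_c = (k_1/k_r) L₀ e^(−k_1 t_c) = (0.355/1.98) × 39.7 × e^(−0.355×0.7744) = 0.1793 × 39.7 × 0.7596 = 5.407 mg/L.
x_c = v t_c = 0.138 m/s × 0.7744 d × 86400 s/d = 9233 m ≈ 9.23 km.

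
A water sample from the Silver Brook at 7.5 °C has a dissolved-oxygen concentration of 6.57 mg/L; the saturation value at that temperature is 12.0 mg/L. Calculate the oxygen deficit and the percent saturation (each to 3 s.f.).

D ≈ 5.43 mg/L; 54.8 % saturation

D = C_s − C = 12.0 − 6.57 = 5.43 mg/L.
% saturation = 6.57/12.0 × 100 = 54.8 %.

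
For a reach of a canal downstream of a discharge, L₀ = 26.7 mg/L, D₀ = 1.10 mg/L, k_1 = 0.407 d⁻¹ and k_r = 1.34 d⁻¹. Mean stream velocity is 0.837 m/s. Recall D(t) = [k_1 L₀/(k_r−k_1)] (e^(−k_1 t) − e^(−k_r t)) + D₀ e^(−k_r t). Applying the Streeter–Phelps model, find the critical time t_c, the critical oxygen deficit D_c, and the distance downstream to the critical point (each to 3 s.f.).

With k_r/k_1 = 3.292 and 1 − D₀(k_r−k_1)/(k_1 L₀) = 0.9056,
t_c = ln(3.292 × 0.9056) / (1.34 − 0.407) = ln(2.981) / 0.9330 = 1.092/0.9330 = 1.171 d.
D_c = (k_1/k_r) L₀ e^(−k_1 t_c) = (0.407/1.34) × 26.7 × e^(−0.407×1.171) = 0.3037 × 26.7 × 0.6209 = 5.036 mg/L.
x_c = v t_c = 0.837 m/s × 1.171 d × 86400 s/d = 84670 m ≈ 84.7 km.

t_c ≈ 1.17 d; D_c ≈ 5.04 mg/L; x_c ≈ 84.7 km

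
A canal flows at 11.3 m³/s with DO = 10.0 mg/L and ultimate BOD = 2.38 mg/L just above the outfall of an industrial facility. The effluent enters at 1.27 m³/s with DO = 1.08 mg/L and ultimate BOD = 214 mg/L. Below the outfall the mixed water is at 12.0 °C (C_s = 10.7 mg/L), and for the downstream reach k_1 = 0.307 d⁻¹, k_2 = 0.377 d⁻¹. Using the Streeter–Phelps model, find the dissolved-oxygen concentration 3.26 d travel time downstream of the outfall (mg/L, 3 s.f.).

DO ≈ 2.42 mg/L

Mixed DO = (11.3×10.0 + 1.27×1.08)/(11.3+1.27) = 114.4/12.57 = 9.099 mg/L.
Mixed L₀ = (11.3×2.38 + 1.27×214)/(12.57) = 298.7/12.57 = 23.76 mg/L.
Initial deficit D₀ = C_s − DO₀ = 10.7 − 9.099 = 1.601 mg/L.
D(3.26) = [0.307×23.76/(0.377−0.307)](e^(−0.307×3.26) − e^(−0.377×3.26)) + 1.601 e^(−0.377×3.26)
= 104.2 × (0.3676 − 0.2926) + 1.601 × 0.2926 = 8.284 mg/L.
DO = 10.7 − 8.284 = 2.416 mg/L.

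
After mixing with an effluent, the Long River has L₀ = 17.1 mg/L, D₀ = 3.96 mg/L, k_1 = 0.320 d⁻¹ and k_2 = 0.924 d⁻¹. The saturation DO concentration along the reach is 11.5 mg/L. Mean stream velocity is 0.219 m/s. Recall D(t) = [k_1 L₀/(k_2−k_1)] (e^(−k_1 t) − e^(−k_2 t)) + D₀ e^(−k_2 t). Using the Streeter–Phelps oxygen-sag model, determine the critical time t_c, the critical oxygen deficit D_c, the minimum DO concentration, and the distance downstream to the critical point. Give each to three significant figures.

t_c ≈ 0.804 d; D_c ≈ 4.58 mg/L; min DO ≈ 6.92 mg/L; x_c ≈ 15.2 km

At the critical point dD/dt = 0, so k_1 L₀ e^(−k_1 t) = k_2 D. Substituting D(t) from the Streeter–Phelps equation and solving for t gives
t_c = ln[(k_2/k_1)(1 − D₀(k_2−k_1)/(k_1 L₀))] / (k_2−k_1).
Here k_2−k_1 = 0.6040 d⁻¹ and 1 − D₀(k_2−k_1)/(k_1 L₀) = 1 − 3.96×0.6040/(0.320×17.1) = 0.5629, so
t_c = ln(2.888 × 0.5629) / 0.6040 = 0.4857 / 0.6040 = 0.8042 d.
L(t_c) = L₀ e^(−k_1 t_c) = 17.1 × 0.7731 = 13.22 mg/L, and at the critical point k_2 D_c = k_1 L, so D_c = (0.320/0.924) × 13.22 = 4.578 mg/L.
Minimum DO = C_s − D_c = 11.5 − 4.578 = 6.922 mg/L.
x_c = v t_c = 0.219 m/s × 0.8042 d × 86400 s/d = 15220 m ≈ 15.2 km.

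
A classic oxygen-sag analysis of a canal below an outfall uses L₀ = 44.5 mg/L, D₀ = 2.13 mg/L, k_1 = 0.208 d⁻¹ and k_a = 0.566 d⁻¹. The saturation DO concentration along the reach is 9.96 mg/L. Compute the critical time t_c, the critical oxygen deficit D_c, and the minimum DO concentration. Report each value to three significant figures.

t_c = [1/(k_a−k_1)] ln[(k_a/k_1)(1 − D₀(k_a−k_1)/(k_1 L₀))]
= [1/(0.566−0.208)] ln[(0.566/0.208)(1 − 2.13×0.3580/(0.208×44.5))]
= (1/0.3580) ln[2.721 × 0.9176] = 2.793 × ln(2.497) = 2.793 × 0.9151 = 2.556 d.
L(t_c) = L₀ e^(−k_1 t_c) = 44.5 × 0.5876 = 26.15 mg/L, and at the critical point k_a D_c = k_1 L, so D_c = (0.208/0.566) × 26.15 = 9.610 mg/L.
Minimum DO = C_s − D_c = 9.96 − 9.610 = 0.3504 mg/L.

t_c ≈ 2.56 d; D_c ≈ 9.61 mg/L; min DO ≈ 0.350 mg/L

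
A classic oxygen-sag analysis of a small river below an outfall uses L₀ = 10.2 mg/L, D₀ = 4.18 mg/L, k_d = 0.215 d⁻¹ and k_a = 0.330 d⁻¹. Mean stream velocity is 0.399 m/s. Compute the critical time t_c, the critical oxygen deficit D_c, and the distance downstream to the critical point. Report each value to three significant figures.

t_c ≈ 1.57 d; D_c ≈ 4.74 mg/L; x_c ≈ 54.3 km

At the critical point dD/dt = 0, so k_d L₀ e^(−k_d t) = k_a D. Substituting D(t) from the Streeter–Phelps equation and solving for t gives
t_c = ln[(k_a/k_d)(1 − D₀(k_a−k_d)/(k_d L₀))] / (k_a−k_d).
Here k_a−k_d = 0.1150 d⁻¹ and 1 − D₀(k_a−k_d)/(k_d L₀) = 1 − 4.18×0.1150/(0.215×10.2) = 0.7808, so
t_c = ln(1.535 × 0.7808) / 0.1150 = 0.1810 / 0.1150 = 1.574 d.
D_c = (k_d/k_a) L₀ e^(−k_d t_c) = (0.215/0.330) × 10.2 × e^(−0.215×1.574) = 0.6515 × 10.2 × 0.7129 = 4.737 mg/L.
x_c = v t_c = 0.399 m/s × 1.574 d × 86400 s/d = 54260 m ≈ 54.3 km.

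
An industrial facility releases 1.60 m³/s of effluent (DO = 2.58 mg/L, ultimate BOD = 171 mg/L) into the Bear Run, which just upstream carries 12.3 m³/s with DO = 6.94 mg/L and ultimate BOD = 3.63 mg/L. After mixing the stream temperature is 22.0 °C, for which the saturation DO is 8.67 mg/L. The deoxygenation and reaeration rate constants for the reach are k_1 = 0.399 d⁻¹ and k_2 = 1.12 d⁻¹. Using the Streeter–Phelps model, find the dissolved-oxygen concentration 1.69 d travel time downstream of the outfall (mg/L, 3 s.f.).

DO ≈ 3.79 mg/L

Mixed DO = (12.3×6.94 + 1.60×2.58)/(12.3+1.60) = 89.49/13.90 = 6.438 mg/L.
Mixed L₀ = (12.3×3.63 + 1.60×171)/(13.90) = 318.2/13.90 = 22.90 mg/L.
Initial deficit D₀ = C_s − DO₀ = 8.67 − 6.438 = 2.232 mg/L.
D(1.69) = [0.399×22.90/(1.12−0.399)](e^(−0.399×1.69) − e^(−1.12×1.69)) + 2.232 e^(−1.12×1.69)
= 12.67 × (0.5095 − 0.1506) + 2.232 × 0.1506 = 4.883 mg/L.
DO = 8.67 − 4.883 = 3.787 mg/L.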